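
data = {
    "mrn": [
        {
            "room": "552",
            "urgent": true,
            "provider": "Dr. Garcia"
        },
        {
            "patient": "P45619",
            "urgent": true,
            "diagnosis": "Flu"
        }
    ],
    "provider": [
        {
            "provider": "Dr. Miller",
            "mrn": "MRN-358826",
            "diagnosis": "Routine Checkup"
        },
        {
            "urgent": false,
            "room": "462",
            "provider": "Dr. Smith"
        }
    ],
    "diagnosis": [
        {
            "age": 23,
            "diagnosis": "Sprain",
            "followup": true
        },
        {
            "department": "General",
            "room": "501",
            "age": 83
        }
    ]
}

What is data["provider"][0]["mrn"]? "MRN-358826"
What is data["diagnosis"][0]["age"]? 23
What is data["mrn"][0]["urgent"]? True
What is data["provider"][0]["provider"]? "Dr. Miller"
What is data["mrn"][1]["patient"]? "P45619"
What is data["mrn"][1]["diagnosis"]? "Flu"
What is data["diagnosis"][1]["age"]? 83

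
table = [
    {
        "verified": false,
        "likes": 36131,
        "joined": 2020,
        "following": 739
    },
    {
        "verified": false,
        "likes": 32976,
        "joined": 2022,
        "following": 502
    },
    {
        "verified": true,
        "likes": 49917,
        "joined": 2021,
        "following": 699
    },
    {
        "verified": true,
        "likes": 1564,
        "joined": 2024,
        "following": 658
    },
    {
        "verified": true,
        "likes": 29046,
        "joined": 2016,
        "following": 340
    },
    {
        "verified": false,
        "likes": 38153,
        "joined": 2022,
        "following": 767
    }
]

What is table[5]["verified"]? False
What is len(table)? 6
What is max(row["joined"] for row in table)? 2024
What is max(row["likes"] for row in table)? 49917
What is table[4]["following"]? 340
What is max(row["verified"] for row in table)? True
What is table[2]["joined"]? 2021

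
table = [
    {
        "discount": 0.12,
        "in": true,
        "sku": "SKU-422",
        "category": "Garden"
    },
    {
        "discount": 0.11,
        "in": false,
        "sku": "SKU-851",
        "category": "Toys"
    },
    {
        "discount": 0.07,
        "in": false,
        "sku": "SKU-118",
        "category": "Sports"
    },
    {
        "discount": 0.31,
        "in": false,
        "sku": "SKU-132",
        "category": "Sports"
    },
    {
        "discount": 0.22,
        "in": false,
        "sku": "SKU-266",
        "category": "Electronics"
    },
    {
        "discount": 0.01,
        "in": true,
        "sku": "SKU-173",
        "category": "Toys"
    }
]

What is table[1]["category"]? "Toys"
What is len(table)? 6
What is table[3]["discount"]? 0.31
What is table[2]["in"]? False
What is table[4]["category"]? "Electronics"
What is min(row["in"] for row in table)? False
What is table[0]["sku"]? "SKU-422"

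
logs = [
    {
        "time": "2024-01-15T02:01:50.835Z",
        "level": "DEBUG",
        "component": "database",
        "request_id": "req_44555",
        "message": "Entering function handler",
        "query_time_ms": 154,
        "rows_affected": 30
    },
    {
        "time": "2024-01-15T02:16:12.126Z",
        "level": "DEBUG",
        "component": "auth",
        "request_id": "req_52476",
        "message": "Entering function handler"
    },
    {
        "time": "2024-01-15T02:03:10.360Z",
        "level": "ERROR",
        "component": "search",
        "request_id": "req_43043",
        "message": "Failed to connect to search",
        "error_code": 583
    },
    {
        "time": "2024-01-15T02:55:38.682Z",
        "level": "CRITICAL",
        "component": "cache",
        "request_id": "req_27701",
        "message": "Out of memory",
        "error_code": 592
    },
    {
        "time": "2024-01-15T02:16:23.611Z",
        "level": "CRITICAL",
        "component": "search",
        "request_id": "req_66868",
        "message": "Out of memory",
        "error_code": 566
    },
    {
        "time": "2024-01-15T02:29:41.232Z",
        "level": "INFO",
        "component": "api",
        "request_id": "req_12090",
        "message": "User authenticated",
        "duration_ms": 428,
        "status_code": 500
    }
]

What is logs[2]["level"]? "ERROR"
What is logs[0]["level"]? "DEBUG"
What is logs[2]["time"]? "2024-01-15T02:03:10.360Z"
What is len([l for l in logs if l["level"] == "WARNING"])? 0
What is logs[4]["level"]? "CRITICAL"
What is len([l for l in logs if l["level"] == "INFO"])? 1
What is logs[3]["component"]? "cache"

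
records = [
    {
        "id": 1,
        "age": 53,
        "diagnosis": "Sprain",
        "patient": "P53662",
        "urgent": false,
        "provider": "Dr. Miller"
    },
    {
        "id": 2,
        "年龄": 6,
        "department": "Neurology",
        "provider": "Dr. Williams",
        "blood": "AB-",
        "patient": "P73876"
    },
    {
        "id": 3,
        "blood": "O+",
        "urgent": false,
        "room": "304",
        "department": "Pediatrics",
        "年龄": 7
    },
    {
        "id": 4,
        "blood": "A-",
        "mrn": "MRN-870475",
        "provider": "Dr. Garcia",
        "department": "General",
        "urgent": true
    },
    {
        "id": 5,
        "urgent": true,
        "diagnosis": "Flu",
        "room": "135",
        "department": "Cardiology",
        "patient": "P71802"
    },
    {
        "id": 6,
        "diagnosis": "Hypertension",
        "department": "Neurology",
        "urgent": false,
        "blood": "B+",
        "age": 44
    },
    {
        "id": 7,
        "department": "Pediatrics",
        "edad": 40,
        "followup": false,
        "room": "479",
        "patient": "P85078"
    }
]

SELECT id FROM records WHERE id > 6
[7]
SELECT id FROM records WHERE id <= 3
[1, 2, 3]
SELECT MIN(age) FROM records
44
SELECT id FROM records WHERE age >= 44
[1, 6]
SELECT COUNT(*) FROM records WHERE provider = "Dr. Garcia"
1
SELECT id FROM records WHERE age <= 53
[1, 6]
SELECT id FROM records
[1, 2, 3, 4, 5, 6, 7]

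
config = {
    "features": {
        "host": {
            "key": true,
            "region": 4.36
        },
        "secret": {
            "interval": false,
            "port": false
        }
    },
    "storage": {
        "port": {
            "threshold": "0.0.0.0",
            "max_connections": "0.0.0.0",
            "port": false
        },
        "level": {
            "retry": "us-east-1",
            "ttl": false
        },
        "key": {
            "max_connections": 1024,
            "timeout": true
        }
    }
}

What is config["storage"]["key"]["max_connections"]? 1024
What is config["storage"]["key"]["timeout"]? True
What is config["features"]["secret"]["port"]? False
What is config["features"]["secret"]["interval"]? False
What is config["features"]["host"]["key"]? True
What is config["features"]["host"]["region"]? 4.36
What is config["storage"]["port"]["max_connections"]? "0.0.0.0"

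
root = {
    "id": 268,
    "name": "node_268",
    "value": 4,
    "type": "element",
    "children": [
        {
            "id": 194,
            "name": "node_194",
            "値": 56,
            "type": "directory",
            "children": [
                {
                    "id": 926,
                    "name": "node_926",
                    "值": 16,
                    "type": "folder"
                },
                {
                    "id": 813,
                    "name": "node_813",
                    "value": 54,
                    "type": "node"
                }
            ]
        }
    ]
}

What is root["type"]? "element"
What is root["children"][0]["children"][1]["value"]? 54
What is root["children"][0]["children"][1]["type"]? "node"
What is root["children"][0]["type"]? "directory"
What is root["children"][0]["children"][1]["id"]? 813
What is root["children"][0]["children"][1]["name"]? "node_813"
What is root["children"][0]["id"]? 194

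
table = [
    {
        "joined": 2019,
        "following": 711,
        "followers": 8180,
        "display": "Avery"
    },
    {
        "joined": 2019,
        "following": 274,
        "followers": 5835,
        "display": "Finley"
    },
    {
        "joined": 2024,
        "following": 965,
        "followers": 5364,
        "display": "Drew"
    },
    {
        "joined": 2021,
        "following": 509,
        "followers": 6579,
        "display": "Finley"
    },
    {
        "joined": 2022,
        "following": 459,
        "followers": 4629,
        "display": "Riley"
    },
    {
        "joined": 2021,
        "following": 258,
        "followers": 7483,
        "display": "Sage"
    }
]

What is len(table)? 6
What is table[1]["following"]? 274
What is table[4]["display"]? "Riley"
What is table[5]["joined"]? 2021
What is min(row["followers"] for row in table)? 4629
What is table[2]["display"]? "Drew"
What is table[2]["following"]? 965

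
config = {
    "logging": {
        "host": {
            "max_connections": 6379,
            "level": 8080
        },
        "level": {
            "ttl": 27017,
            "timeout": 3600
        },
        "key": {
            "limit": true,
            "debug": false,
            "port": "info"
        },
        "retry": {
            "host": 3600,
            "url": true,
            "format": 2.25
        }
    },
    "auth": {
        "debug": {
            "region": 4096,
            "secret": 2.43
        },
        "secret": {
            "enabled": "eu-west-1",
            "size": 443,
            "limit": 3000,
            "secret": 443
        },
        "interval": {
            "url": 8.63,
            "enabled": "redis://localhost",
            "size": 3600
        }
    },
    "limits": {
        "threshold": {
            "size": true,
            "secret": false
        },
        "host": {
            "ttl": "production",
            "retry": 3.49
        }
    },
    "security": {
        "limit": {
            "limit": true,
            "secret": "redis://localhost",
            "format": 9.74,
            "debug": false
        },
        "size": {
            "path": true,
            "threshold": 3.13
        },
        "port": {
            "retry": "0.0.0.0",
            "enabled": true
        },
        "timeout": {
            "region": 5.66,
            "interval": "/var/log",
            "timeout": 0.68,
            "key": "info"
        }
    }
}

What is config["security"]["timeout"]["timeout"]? 0.68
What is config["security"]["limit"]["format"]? 9.74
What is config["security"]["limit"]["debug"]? False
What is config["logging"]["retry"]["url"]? True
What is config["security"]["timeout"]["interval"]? "/var/log"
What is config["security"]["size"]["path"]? True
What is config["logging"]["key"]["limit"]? True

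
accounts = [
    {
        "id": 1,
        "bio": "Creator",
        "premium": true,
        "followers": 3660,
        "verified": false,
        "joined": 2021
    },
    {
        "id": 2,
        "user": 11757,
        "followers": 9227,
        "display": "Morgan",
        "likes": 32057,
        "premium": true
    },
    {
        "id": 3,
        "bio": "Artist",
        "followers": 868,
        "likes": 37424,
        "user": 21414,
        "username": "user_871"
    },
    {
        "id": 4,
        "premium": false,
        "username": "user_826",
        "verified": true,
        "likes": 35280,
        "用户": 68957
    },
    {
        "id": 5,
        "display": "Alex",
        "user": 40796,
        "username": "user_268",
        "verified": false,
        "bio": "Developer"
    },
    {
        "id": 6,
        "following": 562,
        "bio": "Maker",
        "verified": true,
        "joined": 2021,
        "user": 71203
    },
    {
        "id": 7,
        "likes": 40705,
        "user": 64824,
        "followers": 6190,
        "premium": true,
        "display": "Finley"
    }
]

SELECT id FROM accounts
[1, 2, 3, 4, 5, 6, 7]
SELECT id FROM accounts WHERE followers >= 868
[1, 2, 3, 7]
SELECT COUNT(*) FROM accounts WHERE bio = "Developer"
1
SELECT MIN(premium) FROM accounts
False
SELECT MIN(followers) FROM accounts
868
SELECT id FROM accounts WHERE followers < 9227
[1, 3, 7]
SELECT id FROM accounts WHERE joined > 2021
[]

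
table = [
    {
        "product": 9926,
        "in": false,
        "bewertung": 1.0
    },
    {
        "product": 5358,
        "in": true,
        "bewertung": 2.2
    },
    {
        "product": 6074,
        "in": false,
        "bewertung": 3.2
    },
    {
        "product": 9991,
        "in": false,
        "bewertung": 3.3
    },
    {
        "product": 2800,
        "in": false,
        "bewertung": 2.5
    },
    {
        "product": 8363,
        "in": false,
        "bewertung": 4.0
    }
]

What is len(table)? 6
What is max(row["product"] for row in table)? 9991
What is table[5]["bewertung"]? 4.0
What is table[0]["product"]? 9926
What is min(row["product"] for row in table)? 2800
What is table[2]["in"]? False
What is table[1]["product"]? 5358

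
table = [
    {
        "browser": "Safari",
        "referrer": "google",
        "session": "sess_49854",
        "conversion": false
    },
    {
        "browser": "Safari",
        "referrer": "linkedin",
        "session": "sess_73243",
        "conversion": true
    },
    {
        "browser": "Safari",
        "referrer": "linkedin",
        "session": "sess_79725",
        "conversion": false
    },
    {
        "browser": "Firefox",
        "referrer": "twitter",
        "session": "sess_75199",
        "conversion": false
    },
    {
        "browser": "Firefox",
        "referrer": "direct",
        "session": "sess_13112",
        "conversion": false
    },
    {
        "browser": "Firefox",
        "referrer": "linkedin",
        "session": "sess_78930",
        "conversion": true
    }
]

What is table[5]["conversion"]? True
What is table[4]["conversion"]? False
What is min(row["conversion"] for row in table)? False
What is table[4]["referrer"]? "direct"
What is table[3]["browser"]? "Firefox"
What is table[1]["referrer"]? "linkedin"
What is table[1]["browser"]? "Safari"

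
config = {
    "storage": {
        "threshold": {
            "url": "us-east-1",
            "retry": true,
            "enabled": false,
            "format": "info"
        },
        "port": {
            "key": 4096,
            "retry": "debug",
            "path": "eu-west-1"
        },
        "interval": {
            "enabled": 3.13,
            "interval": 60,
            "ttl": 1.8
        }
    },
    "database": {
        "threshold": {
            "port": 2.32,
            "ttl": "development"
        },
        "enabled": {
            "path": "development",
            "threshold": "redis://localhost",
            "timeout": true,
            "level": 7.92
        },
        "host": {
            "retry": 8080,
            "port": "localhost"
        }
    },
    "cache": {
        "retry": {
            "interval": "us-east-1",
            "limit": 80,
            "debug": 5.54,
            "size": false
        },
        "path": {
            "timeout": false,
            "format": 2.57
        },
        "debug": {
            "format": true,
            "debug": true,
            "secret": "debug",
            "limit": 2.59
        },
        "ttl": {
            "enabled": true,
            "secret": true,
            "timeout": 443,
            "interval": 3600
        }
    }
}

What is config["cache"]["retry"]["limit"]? 80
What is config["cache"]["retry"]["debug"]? 5.54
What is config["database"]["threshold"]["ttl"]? "development"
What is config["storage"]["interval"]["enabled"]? 3.13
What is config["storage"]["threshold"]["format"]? "info"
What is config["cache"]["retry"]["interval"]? "us-east-1"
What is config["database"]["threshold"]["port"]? 2.32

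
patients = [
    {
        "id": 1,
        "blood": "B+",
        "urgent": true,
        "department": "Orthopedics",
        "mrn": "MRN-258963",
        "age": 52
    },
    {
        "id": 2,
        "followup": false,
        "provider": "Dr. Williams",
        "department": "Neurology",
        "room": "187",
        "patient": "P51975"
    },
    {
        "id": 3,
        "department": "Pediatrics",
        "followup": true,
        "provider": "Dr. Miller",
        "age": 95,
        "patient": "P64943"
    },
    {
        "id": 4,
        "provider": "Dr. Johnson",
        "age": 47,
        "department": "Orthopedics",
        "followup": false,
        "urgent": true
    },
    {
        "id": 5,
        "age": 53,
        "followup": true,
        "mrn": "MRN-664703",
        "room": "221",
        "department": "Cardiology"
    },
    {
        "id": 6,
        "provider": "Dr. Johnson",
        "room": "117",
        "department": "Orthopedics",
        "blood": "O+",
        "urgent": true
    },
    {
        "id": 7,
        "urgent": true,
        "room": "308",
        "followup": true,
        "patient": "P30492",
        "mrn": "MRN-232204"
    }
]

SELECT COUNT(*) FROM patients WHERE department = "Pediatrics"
1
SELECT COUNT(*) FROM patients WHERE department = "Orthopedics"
3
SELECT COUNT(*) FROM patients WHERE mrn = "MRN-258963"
1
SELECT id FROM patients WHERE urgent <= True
[1, 4, 6, 7]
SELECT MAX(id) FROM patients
7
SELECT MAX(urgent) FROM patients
True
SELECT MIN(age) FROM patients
47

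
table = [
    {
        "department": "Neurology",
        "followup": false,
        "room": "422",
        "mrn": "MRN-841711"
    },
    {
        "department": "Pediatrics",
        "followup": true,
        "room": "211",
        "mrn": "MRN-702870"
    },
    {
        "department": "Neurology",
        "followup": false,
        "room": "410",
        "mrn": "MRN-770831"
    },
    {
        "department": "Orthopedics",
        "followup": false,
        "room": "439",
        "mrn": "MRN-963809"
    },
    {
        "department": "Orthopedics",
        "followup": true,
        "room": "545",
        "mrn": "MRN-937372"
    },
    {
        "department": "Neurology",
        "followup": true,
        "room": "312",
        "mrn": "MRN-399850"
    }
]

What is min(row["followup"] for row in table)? False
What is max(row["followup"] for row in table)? True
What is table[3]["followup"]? False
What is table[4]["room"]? "545"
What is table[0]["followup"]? False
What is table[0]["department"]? "Neurology"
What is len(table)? 6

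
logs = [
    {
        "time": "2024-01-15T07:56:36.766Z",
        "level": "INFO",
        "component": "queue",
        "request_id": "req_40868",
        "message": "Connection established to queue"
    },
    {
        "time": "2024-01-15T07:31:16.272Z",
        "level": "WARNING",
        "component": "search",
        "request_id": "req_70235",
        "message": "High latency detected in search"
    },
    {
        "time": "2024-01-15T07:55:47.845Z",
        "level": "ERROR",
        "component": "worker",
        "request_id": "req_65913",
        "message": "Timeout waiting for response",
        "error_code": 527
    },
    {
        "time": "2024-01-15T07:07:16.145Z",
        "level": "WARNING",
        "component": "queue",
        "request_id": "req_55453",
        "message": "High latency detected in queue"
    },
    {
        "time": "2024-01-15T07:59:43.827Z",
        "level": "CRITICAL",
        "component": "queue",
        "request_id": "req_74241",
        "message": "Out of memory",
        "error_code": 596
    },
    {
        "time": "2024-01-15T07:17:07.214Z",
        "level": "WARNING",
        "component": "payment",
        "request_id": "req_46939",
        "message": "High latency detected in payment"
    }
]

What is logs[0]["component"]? "queue"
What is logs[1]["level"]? "WARNING"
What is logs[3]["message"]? "High latency detected in queue"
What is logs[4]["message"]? "Out of memory"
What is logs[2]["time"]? "2024-01-15T07:55:47.845Z"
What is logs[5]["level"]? "WARNING"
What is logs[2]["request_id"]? "req_65913"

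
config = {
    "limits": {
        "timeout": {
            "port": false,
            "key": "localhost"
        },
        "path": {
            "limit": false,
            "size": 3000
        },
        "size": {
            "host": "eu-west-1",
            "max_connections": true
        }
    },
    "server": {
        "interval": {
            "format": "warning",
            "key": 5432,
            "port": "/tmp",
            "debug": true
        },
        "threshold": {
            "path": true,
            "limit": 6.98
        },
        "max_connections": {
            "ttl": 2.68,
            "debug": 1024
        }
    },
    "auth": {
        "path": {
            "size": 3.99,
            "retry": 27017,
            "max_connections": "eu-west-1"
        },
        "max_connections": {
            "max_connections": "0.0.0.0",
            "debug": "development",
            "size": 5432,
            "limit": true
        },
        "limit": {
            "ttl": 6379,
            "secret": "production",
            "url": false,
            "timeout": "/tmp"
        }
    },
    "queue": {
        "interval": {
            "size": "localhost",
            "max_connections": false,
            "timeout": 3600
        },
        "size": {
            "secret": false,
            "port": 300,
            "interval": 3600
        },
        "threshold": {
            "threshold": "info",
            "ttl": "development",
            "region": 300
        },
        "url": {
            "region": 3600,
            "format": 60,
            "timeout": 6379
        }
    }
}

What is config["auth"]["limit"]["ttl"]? 6379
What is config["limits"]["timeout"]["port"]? False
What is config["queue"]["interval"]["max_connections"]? False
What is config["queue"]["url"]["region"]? 3600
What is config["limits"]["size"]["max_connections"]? True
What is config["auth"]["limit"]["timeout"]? "/tmp"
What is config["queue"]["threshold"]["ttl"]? "development"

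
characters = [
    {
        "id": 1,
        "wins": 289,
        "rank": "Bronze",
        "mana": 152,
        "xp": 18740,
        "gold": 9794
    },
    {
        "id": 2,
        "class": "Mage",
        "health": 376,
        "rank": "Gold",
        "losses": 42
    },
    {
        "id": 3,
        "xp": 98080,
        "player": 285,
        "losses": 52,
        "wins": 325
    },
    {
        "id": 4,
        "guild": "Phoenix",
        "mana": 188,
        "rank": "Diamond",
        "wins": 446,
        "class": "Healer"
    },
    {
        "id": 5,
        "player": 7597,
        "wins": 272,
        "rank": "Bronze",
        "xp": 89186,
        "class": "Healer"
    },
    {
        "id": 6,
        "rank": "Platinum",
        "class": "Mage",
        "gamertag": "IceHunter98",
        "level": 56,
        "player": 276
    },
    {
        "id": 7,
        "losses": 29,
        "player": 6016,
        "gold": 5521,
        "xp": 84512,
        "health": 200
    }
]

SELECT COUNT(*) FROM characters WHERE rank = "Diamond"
1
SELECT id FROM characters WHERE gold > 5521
[1]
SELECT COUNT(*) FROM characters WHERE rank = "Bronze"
2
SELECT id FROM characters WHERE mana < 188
[1]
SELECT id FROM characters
[1, 2, 3, 4, 5, 6, 7]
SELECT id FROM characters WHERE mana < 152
[]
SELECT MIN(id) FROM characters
1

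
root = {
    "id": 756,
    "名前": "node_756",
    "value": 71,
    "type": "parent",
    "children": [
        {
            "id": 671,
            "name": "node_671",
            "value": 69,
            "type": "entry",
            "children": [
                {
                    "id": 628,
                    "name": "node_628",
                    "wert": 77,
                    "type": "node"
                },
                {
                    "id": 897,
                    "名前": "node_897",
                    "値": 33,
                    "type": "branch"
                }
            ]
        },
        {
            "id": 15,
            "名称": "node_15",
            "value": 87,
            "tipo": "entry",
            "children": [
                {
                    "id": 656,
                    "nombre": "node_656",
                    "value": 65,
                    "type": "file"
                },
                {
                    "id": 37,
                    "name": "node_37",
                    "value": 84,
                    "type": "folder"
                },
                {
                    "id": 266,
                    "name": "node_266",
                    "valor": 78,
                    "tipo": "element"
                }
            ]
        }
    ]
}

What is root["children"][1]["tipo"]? "entry"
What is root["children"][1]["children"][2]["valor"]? 78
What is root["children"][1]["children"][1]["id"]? 37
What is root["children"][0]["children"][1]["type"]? "branch"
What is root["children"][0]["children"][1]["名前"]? "node_897"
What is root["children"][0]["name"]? "node_671"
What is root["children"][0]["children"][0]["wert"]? 77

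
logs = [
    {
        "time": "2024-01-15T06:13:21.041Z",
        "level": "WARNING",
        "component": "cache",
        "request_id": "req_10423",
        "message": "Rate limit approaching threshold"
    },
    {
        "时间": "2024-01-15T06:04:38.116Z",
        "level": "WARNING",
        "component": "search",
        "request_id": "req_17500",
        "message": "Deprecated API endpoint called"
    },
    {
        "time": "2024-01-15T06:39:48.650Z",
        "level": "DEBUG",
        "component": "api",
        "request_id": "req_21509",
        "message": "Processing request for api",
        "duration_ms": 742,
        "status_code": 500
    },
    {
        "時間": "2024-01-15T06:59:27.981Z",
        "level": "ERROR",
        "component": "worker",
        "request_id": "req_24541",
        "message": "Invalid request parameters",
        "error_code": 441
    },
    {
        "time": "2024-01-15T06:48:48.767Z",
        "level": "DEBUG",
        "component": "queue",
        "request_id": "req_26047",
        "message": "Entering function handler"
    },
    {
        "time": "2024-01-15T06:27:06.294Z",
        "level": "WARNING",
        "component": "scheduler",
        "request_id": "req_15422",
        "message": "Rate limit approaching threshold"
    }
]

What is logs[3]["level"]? "ERROR"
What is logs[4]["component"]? "queue"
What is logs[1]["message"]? "Deprecated API endpoint called"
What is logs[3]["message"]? "Invalid request parameters"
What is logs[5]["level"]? "WARNING"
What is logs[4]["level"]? "DEBUG"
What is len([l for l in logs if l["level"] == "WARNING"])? 3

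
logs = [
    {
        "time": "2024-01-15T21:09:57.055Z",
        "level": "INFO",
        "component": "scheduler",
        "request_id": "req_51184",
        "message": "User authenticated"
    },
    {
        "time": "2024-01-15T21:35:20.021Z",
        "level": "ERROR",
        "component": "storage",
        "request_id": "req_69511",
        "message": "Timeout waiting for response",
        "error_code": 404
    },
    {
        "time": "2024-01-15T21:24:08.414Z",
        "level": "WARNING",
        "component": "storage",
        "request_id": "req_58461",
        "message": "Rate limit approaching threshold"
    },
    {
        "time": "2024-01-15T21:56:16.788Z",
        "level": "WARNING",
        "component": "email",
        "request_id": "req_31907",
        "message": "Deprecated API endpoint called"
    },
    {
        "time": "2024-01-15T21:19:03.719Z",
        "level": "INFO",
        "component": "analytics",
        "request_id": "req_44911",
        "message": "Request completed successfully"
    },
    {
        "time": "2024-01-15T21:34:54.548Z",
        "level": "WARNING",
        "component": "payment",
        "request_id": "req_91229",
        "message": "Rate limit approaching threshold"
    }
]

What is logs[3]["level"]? "WARNING"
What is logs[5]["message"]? "Rate limit approaching threshold"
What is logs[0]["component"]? "scheduler"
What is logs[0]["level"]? "INFO"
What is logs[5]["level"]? "WARNING"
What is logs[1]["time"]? "2024-01-15T21:35:20.021Z"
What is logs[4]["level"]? "INFO"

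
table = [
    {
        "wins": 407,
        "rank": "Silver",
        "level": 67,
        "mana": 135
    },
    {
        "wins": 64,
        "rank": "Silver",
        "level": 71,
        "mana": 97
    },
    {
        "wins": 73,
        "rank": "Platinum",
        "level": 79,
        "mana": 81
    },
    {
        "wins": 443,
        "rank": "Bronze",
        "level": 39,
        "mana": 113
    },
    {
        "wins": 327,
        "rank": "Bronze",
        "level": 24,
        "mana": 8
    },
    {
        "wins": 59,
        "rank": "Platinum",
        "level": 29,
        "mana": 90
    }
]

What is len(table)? 6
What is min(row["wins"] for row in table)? 59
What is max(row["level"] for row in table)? 79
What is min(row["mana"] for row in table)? 8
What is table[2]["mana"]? 81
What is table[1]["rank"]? "Silver"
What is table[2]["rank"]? "Platinum"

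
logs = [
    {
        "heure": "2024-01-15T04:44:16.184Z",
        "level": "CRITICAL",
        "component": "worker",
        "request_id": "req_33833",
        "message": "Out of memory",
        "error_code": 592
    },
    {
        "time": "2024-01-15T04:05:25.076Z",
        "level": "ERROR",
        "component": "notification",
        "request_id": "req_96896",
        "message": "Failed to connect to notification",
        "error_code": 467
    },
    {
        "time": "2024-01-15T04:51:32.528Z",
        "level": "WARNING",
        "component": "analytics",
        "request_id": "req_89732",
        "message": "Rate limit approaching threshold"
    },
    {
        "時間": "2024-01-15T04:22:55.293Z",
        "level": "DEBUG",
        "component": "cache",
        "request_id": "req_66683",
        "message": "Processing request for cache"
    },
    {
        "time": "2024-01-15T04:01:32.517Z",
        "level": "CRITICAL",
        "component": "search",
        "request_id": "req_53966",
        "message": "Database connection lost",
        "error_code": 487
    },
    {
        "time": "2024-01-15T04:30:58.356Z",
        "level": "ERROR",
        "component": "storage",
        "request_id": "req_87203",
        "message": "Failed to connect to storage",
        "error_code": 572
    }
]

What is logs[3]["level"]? "DEBUG"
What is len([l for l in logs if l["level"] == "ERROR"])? 2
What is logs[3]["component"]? "cache"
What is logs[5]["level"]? "ERROR"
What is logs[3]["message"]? "Processing request for cache"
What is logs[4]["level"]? "CRITICAL"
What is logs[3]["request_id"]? "req_66683"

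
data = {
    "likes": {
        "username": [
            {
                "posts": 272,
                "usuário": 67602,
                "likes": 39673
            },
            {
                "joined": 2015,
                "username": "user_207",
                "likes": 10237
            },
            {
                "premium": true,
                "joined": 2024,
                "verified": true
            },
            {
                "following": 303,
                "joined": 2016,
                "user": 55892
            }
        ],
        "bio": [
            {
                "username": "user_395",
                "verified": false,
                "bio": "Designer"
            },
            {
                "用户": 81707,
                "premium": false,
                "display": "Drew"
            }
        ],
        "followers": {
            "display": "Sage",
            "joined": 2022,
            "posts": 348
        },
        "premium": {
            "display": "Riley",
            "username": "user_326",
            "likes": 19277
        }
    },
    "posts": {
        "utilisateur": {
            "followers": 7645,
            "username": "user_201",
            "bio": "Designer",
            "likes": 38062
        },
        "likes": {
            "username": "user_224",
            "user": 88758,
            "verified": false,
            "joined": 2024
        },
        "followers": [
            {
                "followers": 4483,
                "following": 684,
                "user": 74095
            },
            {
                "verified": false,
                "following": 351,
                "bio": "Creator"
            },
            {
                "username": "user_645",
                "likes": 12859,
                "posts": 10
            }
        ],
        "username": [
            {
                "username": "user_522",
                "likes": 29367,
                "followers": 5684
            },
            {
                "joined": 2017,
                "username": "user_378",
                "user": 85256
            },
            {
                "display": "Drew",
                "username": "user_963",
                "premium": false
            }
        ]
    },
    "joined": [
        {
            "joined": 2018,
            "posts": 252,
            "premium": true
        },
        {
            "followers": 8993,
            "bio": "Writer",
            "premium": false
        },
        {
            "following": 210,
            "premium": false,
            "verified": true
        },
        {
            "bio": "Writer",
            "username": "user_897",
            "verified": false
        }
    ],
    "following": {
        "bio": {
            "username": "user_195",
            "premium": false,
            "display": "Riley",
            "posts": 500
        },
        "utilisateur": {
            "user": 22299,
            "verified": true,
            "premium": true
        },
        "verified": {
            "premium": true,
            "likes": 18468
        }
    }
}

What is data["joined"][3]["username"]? "user_897"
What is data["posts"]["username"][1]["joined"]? 2017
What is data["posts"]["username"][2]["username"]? "user_963"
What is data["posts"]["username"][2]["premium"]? False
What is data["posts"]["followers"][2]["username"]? "user_645"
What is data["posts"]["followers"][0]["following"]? 684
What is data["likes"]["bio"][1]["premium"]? False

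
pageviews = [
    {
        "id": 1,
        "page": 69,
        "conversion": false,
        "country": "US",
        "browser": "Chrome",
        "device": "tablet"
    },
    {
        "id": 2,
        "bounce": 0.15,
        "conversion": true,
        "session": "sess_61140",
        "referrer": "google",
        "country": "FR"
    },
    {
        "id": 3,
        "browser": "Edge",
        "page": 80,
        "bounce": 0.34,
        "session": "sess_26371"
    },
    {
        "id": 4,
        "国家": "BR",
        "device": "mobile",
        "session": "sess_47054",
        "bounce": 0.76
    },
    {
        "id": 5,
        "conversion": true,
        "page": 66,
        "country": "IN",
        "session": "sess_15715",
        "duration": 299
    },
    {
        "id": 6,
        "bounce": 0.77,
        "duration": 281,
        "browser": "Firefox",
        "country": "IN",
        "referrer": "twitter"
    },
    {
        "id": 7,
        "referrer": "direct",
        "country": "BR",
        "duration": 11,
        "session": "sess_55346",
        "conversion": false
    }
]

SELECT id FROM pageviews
[1, 2, 3, 4, 5, 6, 7]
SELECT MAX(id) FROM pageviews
7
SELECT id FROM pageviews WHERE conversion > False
[2, 5]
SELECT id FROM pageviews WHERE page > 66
[1, 3]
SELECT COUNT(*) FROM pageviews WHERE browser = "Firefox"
1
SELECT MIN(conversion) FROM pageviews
False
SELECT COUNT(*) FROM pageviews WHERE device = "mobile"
1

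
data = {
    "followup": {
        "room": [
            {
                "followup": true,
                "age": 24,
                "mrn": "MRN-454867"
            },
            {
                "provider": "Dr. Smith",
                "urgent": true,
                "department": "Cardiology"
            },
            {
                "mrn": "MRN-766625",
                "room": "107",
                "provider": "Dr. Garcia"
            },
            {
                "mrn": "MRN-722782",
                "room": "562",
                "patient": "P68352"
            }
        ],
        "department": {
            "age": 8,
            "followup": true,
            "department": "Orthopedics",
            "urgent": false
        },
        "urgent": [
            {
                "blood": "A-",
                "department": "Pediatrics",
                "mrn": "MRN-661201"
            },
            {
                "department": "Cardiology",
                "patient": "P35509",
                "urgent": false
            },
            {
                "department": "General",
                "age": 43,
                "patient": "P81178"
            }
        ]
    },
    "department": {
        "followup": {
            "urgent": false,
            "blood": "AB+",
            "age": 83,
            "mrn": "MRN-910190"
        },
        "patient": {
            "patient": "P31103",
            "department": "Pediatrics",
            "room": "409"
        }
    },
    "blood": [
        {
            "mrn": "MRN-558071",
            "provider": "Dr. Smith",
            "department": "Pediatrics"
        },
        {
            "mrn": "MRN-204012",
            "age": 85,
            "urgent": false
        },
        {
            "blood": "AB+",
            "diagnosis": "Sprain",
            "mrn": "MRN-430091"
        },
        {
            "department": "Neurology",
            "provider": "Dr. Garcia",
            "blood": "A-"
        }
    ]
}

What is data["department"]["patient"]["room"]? "409"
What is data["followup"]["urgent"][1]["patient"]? "P35509"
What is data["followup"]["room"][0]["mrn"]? "MRN-454867"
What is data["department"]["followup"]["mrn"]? "MRN-910190"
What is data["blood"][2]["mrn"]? "MRN-430091"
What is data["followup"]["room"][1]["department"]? "Cardiology"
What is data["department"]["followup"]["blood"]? "AB+"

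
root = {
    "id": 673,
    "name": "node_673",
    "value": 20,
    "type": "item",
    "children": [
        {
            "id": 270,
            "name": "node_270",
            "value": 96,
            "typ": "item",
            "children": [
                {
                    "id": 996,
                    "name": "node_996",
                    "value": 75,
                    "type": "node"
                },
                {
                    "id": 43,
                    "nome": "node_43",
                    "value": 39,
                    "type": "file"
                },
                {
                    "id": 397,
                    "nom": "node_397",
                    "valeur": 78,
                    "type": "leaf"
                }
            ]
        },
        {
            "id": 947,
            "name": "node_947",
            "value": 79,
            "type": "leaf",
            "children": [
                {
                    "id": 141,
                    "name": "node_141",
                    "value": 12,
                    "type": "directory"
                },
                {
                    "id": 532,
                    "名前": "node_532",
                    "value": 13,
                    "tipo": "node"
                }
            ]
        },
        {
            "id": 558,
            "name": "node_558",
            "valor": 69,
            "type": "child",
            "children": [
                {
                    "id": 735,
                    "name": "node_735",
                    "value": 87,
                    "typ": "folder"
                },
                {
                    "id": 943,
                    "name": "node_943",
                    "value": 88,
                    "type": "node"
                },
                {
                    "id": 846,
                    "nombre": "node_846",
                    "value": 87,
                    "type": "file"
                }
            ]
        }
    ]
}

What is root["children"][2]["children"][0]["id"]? 735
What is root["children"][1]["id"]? 947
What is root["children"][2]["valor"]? 69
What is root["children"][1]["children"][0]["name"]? "node_141"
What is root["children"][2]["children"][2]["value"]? 87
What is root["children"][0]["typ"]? "item"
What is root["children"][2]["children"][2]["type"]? "file"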